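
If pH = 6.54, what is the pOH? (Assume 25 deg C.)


At 25 deg C, pH + pOH = 14.
pOH = 14 - pH = 14 - 6.54
pOH = 7.46:

7.46


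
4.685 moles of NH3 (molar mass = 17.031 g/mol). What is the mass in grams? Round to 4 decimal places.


mass = n * M
mass = 4.685 * 17.031
mass = 79.790235 g, rounded to 4 dp:

79.7902 g


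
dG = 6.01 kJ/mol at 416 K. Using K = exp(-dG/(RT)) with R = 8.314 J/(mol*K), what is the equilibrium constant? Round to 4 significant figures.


dG is in kJ/mol; multiply by 1000 to match R in J/(mol*K).
RT = 8.314 * 416 = 3458.624 J/mol
exponent = -dG*1000 / (RT) = -(6.01*1000) / 3458.624 = -1.73768528
K = exp(-1.73768528)
K = 0.17592715, rounded to 4 significant figures:

0.1759


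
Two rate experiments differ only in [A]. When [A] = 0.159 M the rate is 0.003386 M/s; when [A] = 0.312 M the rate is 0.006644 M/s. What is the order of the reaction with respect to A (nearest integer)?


Rate is proportional to [A]^n, so rate2/rate1 = ([A]2/[A]1)^n. Take logs to solve for n.
rate2/rate1 = 0.006644 / 0.003386 = 1.9622
[A]2/[A]1 = 0.312 / 0.159 = 1.9623
n = ln(1.9622) / ln(1.9623) = 1.0
Nearest integer order:

1


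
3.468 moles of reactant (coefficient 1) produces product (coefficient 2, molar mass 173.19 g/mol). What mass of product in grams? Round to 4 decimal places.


Use the coefficient ratio to convert reactant moles to product moles, then multiply by the product's molar mass.
moles_P = moles_R * (coeff_P / coeff_R) = 3.468 * (2/1) = 6.936
mass_P = moles_P * M_P = 6.936 * 173.19
mass_P = 1201.24584 g, rounded to 4 dp:

1201.2458 g


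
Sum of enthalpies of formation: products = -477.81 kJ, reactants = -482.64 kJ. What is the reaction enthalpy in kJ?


dH_rxn = sum(dH_f products) - sum(dH_f reactants)
dH_rxn = -477.81 - (-482.64)
dH_rxn = 4.83 kJ:

4.83 kJ


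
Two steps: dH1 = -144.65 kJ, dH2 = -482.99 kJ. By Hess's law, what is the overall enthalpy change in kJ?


Hess's law: enthalpy is a state function, so add the step enthalpies.
dH_total = dH1 + dH2 = -144.65 + (-482.99)
dH_total = -627.64 kJ:

-627.64 kJ


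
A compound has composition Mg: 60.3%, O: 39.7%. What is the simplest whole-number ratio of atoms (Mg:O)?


Assume 100 g of compound, divide each mass% by atomic mass to get moles, then normalize by the smallest to get a raw atom ratio.
Moles per 100 g: Mg: 60.3/24.305 = 2.481, O: 39.7/15.999 = 2.4814
Raw ratio (divide by min = 2.481): Mg: 1.0, O: 1.0
Multiply by 1 to clear fractions: Mg: 1.0 ~= 1, O: 1.0 ~= 1
Reduce by GCD to get the simplest whole-number ratio:

1:1


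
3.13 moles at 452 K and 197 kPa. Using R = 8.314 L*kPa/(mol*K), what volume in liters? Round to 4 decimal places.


PV = nRT, solve for V = nRT / P.
nRT = 3.13 * 8.314 * 452 = 11762.3146
V = 11762.3146 / 197
V = 59.70718071 L, rounded to 4 dp:

59.7072 L


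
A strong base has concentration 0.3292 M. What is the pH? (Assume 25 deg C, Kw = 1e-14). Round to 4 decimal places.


A strong base dissociates completely, so [OH-] equals the given concentration.
pOH = -log10([OH-]) = -log10(0.3292) = 0.48254
pH = 14 - pOH = 14 - 0.48254
pH = 13.51746, rounded to 4 dp:

13.5175


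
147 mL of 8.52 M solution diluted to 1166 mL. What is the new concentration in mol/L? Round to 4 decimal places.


Dilution: M1*V1 = M2*V2, solve for M2.
M2 = M1*V1 / V2
M2 = 8.52 * 147 / 1166
M2 = 1252.44 / 1166
M2 = 1.07413379 mol/L, rounded to 4 dp:

1.0741 mol/L


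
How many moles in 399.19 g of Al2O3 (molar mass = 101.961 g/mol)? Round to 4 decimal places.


n = mass / M
n = 399.19 / 101.961
n = 3.91512441 mol, rounded to 4 dp:

3.9151 mol


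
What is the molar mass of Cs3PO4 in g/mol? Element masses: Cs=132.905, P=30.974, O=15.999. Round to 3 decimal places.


M = sum(count * atomic_mass) over atoms.
M = 3*132.905 + 1*30.974 + 4*15.999
M = 398.715 + 30.974 + 63.996
M = 493.685 g/mol, rounded to 3 dp:

493.685 g/mol


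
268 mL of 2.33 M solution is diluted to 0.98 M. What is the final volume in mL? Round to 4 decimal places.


Dilution: M1*V1 = M2*V2, solve for V2.
V2 = M1*V1 / M2
V2 = 2.33 * 268 / 0.98
V2 = 624.44 / 0.98
V2 = 637.18367347 mL, rounded to 4 dp:

637.1837 mL


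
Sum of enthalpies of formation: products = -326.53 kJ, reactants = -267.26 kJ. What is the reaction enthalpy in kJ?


dH_rxn = sum(dH_f products) - sum(dH_f reactants)
dH_rxn = -326.53 - (-267.26)
dH_rxn = -59.27 kJ:

-59.27 kJ


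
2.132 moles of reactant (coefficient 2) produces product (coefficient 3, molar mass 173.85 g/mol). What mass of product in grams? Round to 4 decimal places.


Use the coefficient ratio to convert reactant moles to product moles, then multiply by the product's molar mass.
moles_P = moles_R * (coeff_P / coeff_R) = 2.132 * (3/2) = 3.198
mass_P = moles_P * M_P = 3.198 * 173.85
mass_P = 555.9723 g, rounded to 4 dp:

555.9723 g


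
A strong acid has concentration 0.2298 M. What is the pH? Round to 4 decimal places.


A strong acid dissociates completely, so [H+] equals the given concentration.
pH = -log10([H+]) = -log10(0.2298)
pH = 0.63864998, rounded to 4 dp:

0.6386


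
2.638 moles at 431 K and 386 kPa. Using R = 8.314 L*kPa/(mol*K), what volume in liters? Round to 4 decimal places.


PV = nRT, solve for V = nRT / P.
nRT = 2.638 * 8.314 * 431 = 9452.8351
V = 9452.8351 / 386
V = 24.4892101 L, rounded to 4 dp:

24.4892 L


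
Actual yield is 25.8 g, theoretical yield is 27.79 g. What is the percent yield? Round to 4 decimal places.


% yield = 100 * actual / theoretical
% yield = 100 * 25.8 / 27.79
% yield = 92.83915077 %, rounded to 4 dp:

92.8392 %


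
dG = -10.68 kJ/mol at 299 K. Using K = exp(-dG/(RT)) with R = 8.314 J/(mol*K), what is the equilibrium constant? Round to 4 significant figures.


dG is in kJ/mol; multiply by 1000 to match R in J/(mol*K).
RT = 8.314 * 299 = 2485.886 J/mol
exponent = -dG*1000 / (RT) = -(-10.68*1000) / 2485.886 = 4.29625494
K = exp(4.29625494)
K = 73.4243, rounded to 4 significant figures:

73.42


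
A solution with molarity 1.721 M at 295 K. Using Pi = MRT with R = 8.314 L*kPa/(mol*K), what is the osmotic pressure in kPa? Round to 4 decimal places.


Osmotic pressure (van't Hoff): Pi = M*R*T.
RT = 8.314 * 295 = 2452.63
Pi = 1.721 * 2452.63
Pi = 4220.97623 kPa, rounded to 4 dp:

4220.9762 kPa


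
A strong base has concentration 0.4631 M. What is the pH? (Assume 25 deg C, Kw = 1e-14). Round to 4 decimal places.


A strong base dissociates completely, so [OH-] equals the given concentration.
pOH = -log10([OH-]) = -log10(0.4631) = 0.334325
pH = 14 - pOH = 14 - 0.334325
pH = 13.665675, rounded to 4 dp:

13.6657


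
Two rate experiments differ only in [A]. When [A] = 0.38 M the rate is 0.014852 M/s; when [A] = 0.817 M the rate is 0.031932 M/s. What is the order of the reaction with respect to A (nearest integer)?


Rate is proportional to [A]^n, so rate2/rate1 = ([A]2/[A]1)^n. Take logs to solve for n.
rate2/rate1 = 0.031932 / 0.014852 = 2.15
[A]2/[A]1 = 0.817 / 0.38 = 2.15
n = ln(2.15) / ln(2.15) = 1.0
Nearest integer order:

1


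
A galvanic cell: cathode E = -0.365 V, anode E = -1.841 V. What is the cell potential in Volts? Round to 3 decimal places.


Standard cell potential: E_cell = E_cathode - E_anode.
E_cell = -0.365 - (-1.841)
E_cell = 1.476 V, rounded to 3 dp:

1.476 V


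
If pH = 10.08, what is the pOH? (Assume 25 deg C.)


At 25 deg C, pH + pOH = 14.
pOH = 14 - pH = 14 - 10.08
pOH = 3.92:

3.92


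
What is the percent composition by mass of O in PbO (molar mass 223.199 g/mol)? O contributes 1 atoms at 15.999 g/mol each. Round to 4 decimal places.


pct = 100 * (n_elem * M_elem) / M_total
mass_contribution = 1 * 15.999 = 15.999 g/mol
pct = 100 * 15.999 / 223.199
pct = 7.16804287 %, rounded to 4 dp:

7.1680 %


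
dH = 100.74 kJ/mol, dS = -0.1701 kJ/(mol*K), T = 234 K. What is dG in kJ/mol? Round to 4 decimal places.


Gibbs: dG = dH - T*dS (consistent units, dS already in kJ/(mol*K)).
T*dS = 234 * -0.1701 = -39.8034
dG = 100.74 - (-39.8034)
dG = 140.5434 kJ/mol, rounded to 4 dp:

140.5434 kJ/mol


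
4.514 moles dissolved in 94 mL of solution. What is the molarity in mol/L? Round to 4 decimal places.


Convert volume to liters: V_L = V_mL / 1000.
V_L = 94 / 1000 = 0.094 L
M = n / V_L = 4.514 / 0.094
M = 48.0212766 mol/L, rounded to 4 dp:

48.0213 mol/L


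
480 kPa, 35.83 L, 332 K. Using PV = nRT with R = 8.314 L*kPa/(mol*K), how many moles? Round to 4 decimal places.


PV = nRT, solve for n = PV / (RT).
PV = 480 * 35.83 = 17198.4
RT = 8.314 * 332 = 2760.248
n = 17198.4 / 2760.248
n = 6.23074448 mol, rounded to 4 dp:

6.2307 mol


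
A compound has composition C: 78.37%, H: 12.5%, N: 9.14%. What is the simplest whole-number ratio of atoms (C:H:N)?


Assume 100 g of compound, divide each mass% by atomic mass to get moles, then normalize by the smallest to get a raw atom ratio.
Moles per 100 g: C: 78.37/12.011 = 6.5249, H: 12.5/1.008 = 12.4008, N: 9.14/14.007 = 0.6525
Raw ratio (divide by min = 0.6525): C: 9.999, H: 19.004, N: 1.0
Multiply by 1 to clear fractions: C: 9.999 ~= 10, H: 19.004 ~= 19, N: 1.0 ~= 1
Reduce by GCD to get the simplest whole-number ratio:

10:19:1


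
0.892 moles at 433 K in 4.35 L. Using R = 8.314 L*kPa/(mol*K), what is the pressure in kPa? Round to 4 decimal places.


PV = nRT, solve for P = nRT / V.
nRT = 0.892 * 8.314 * 433 = 3211.1661
P = 3211.1661 / 4.35
P = 738.19910345 kPa, rounded to 4 dp:

738.1991 kPa


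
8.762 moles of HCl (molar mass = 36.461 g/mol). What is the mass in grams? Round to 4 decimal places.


mass = n * M
mass = 8.762 * 36.461
mass = 319.471282 g, rounded to 4 dp:

319.4713 g


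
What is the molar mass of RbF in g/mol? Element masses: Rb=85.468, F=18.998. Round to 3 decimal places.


M = sum(count * atomic_mass) over atoms.
M = 1*85.468 + 1*18.998
M = 85.468 + 18.998
M = 104.466 g/mol, rounded to 3 dp:

104.466 g/mol


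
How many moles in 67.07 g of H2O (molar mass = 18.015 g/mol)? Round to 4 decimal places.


n = mass / M
n = 67.07 / 18.015
n = 3.7230086 mol, rounded to 4 dp:

3.7230 mol


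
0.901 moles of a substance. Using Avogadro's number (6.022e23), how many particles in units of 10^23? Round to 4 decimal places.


N = n * NA, then divide by 1e23 for the requested units.
N / 1e23 = n * 6.022
N / 1e23 = 0.901 * 6.022
N / 1e23 = 5.425822, rounded to 4 dp:

5.4258


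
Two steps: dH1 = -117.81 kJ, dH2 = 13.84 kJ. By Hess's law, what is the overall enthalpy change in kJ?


Hess's law: enthalpy is a state function, so add the step enthalpies.
dH_total = dH1 + dH2 = -117.81 + (13.84)
dH_total = -103.97 kJ:

-103.97 kJ


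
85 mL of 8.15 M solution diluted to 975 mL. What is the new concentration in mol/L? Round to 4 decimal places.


Dilution: M1*V1 = M2*V2, solve for M2.
M2 = M1*V1 / V2
M2 = 8.15 * 85 / 975
M2 = 692.75 / 975
M2 = 0.71051282 mol/L, rounded to 4 dp:

0.7105 mol/L


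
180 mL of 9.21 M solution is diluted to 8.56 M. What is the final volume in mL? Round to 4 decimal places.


Dilution: M1*V1 = M2*V2, solve for V2.
V2 = M1*V1 / M2
V2 = 9.21 * 180 / 8.56
V2 = 1657.8 / 8.56
V2 = 193.6682243 mL, rounded to 4 dp:

193.6682 mL


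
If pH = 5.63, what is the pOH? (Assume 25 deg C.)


At 25 deg C, pH + pOH = 14.
pOH = 14 - pH = 14 - 5.63
pOH = 8.37:

8.37


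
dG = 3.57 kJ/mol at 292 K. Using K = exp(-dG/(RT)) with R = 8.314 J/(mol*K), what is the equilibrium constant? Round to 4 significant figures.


dG is in kJ/mol; multiply by 1000 to match R in J/(mol*K).
RT = 8.314 * 292 = 2427.688 J/mol
exponent = -dG*1000 / (RT) = -(3.57*1000) / 2427.688 = -1.47053493
K = exp(-1.47053493)
K = 0.22980252, rounded to 4 significant figures:

0.2298


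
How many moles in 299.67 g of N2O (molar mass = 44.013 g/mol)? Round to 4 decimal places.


n = mass / M
n = 299.67 / 44.013
n = 6.80867017 mol, rounded to 4 dp:

6.8087 mol


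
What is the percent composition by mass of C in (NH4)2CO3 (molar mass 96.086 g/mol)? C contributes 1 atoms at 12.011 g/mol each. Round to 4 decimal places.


pct = 100 * (n_elem * M_elem) / M_total
mass_contribution = 1 * 12.011 = 12.011 g/mol
pct = 100 * 12.011 / 96.086
pct = 12.50026018 %, rounded to 4 dp:

12.5003 %


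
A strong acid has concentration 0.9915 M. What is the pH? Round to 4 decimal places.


A strong acid dissociates completely, so [H+] equals the given concentration.
pH = -log10([H+]) = -log10(0.9915)
pH = 0.00370728, rounded to 4 dp:

0.0037


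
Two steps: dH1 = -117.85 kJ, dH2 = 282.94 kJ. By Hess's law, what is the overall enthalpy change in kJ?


Hess's law: enthalpy is a state function, so add the step enthalpies.
dH_total = dH1 + dH2 = -117.85 + (282.94)
dH_total = 165.09 kJ:

165.09 kJ


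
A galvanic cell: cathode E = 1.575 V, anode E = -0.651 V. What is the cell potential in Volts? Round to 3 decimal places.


Standard cell potential: E_cell = E_cathode - E_anode.
E_cell = 1.575 - (-0.651)
E_cell = 2.226 V, rounded to 3 dp:

2.226 V


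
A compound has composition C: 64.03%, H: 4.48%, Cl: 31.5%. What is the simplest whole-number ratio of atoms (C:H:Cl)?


Assume 100 g of compound, divide each mass% by atomic mass to get moles, then normalize by the smallest to get a raw atom ratio.
Moles per 100 g: C: 64.03/12.011 = 5.3309, H: 4.48/1.008 = 4.4444, Cl: 31.5/35.453 = 0.8885
Raw ratio (divide by min = 0.8885): C: 6.0, H: 5.002, Cl: 1.0
Multiply by 1 to clear fractions: C: 6.0 ~= 6, H: 5.002 ~= 5, Cl: 1.0 ~= 1
Reduce by GCD to get the simplest whole-number ratio:

6:5:1


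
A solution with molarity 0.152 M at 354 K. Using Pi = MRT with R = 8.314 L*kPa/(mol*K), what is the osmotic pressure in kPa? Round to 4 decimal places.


Osmotic pressure (van't Hoff): Pi = M*R*T.
RT = 8.314 * 354 = 2943.156
Pi = 0.152 * 2943.156
Pi = 447.359712 kPa, rounded to 4 dp:

447.3597 kPa


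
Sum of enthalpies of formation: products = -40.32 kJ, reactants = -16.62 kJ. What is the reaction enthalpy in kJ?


dH_rxn = sum(dH_f products) - sum(dH_f reactants)
dH_rxn = -40.32 - (-16.62)
dH_rxn = -23.7 kJ:

-23.70 kJ


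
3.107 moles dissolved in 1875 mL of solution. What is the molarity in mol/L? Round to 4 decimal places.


Convert volume to liters: V_L = V_mL / 1000.
V_L = 1875 / 1000 = 1.875 L
M = n / V_L = 3.107 / 1.875
M = 1.65706667 mol/L, rounded to 4 dp:

1.6571 mol/L


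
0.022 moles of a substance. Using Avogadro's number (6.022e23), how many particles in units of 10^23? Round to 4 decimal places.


N = n * NA, then divide by 1e23 for the requested units.
N / 1e23 = n * 6.022
N / 1e23 = 0.022 * 6.022
N / 1e23 = 0.132484, rounded to 4 dp:

0.1325


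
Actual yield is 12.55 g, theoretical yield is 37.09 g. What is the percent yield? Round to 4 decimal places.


% yield = 100 * actual / theoretical
% yield = 100 * 12.55 / 37.09
% yield = 33.83661364 %, rounded to 4 dp:

33.8366 %


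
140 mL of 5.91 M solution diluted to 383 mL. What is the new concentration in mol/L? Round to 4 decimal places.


Dilution: M1*V1 = M2*V2, solve for M2.
M2 = M1*V1 / V2
M2 = 5.91 * 140 / 383
M2 = 827.4 / 383
M2 = 2.16031332 mol/L, rounded to 4 dp:

2.1603 mol/L


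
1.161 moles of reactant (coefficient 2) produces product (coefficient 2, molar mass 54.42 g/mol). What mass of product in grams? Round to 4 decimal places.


Use the coefficient ratio to convert reactant moles to product moles, then multiply by the product's molar mass.
moles_P = moles_R * (coeff_P / coeff_R) = 1.161 * (2/2) = 1.161
mass_P = moles_P * M_P = 1.161 * 54.42
mass_P = 63.18162 g, rounded to 4 dp:

63.1816 g


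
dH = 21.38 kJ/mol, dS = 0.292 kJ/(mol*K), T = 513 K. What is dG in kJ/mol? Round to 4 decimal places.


Gibbs: dG = dH - T*dS (consistent units, dS already in kJ/(mol*K)).
T*dS = 513 * 0.292 = 149.796
dG = 21.38 - (149.796)
dG = -128.416 kJ/mol, rounded to 4 dp:

-128.4160 kJ/mol


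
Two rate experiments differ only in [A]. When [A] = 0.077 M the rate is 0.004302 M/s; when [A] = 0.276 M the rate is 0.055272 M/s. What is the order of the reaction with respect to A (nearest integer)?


Rate is proportional to [A]^n, so rate2/rate1 = ([A]2/[A]1)^n. Take logs to solve for n.
rate2/rate1 = 0.055272 / 0.004302 = 12.848
[A]2/[A]1 = 0.276 / 0.077 = 3.5844
n = ln(12.848) / ln(3.5844) = 2.0
Nearest integer order:

2


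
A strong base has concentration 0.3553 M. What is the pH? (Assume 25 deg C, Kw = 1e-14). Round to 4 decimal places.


A strong base dissociates completely, so [OH-] equals the given concentration.
pOH = -log10([OH-]) = -log10(0.3553) = 0.449405
pH = 14 - pOH = 14 - 0.449405
pH = 13.550595, rounded to 4 dp:

13.5506


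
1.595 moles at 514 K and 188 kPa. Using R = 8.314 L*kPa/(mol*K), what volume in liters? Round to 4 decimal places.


PV = nRT, solve for V = nRT / P.
nRT = 1.595 * 8.314 * 514 = 6816.0666
V = 6816.0666 / 188
V = 36.2556734 L, rounded to 4 dp:

36.2557 L


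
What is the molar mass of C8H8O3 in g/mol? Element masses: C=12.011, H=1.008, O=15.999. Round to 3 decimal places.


M = sum(count * atomic_mass) over atoms.
M = 8*12.011 + 8*1.008 + 3*15.999
M = 96.088 + 8.064 + 47.997
M = 152.149 g/mol, rounded to 3 dp:

152.149 g/mol


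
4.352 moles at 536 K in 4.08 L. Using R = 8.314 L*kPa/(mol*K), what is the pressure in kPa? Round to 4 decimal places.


PV = nRT, solve for P = nRT / V.
nRT = 4.352 * 8.314 * 536 = 19393.835
P = 19393.835 / 4.08
P = 4753.39093137 kPa, rounded to 4 dp:

4753.3909 kPa


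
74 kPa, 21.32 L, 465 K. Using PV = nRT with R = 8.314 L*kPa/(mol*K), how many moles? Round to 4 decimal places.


PV = nRT, solve for n = PV / (RT).
PV = 74 * 21.32 = 1577.68
RT = 8.314 * 465 = 3866.01
n = 1577.68 / 3866.01
n = 0.40808999 mol, rounded to 4 dp:

0.4081 mol


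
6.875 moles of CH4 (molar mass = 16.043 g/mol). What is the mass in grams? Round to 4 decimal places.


mass = n * M
mass = 6.875 * 16.043
mass = 110.295625 g, rounded to 4 dp:

110.2956 g


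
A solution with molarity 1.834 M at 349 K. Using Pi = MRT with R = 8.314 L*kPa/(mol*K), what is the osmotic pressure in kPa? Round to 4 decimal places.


Osmotic pressure (van't Hoff): Pi = M*R*T.
RT = 8.314 * 349 = 2901.586
Pi = 1.834 * 2901.586
Pi = 5321.508724 kPa, rounded to 4 dp:

5321.5087 kPa


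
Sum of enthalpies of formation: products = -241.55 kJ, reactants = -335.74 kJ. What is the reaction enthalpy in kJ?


dH_rxn = sum(dH_f products) - sum(dH_f reactants)
dH_rxn = -241.55 - (-335.74)
dH_rxn = 94.19 kJ:

94.19 kJ


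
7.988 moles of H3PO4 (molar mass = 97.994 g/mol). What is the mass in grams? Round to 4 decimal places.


mass = n * M
mass = 7.988 * 97.994
mass = 782.776072 g, rounded to 4 dp:

782.7761 g


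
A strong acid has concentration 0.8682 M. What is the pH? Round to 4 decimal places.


A strong acid dissociates completely, so [H+] equals the given concentration.
pH = -log10([H+]) = -log10(0.8682)
pH = 0.06138022, rounded to 4 dp:

0.0614


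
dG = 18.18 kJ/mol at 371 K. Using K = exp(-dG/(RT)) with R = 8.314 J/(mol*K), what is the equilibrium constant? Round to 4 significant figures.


dG is in kJ/mol; multiply by 1000 to match R in J/(mol*K).
RT = 8.314 * 371 = 3084.494 J/mol
exponent = -dG*1000 / (RT) = -(18.18*1000) / 3084.494 = -5.89399752
K = exp(-5.89399752)
K = 0.0027559377, rounded to 4 significant figures:

0.002756


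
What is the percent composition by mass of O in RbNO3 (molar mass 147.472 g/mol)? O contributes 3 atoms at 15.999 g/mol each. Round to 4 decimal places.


pct = 100 * (n_elem * M_elem) / M_total
mass_contribution = 3 * 15.999 = 47.997 g/mol
pct = 100 * 47.997 / 147.472
pct = 32.5465173 %, rounded to 4 dp:

32.5465 %


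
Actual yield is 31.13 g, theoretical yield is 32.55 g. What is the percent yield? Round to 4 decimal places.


% yield = 100 * actual / theoretical
% yield = 100 * 31.13 / 32.55
% yield = 95.6374808 %, rounded to 4 dp:

95.6375 %


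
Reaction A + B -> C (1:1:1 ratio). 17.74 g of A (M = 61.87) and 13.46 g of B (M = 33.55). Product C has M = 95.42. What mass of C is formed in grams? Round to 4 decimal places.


Find moles of each reactant; the smaller value is the limiting reagent in a 1:1:1 reaction, so moles_C equals moles of the limiter.
n_A = mass_A / M_A = 17.74 / 61.87 = 0.28673 mol
n_B = mass_B / M_B = 13.46 / 33.55 = 0.401192 mol
Limiting reagent: A (smaller), n_limiting = 0.28673 mol
mass_C = n_limiting * M_C = 0.28673 * 95.42
mass_C = 27.3597766 g, rounded to 4 dp:

27.3598 g


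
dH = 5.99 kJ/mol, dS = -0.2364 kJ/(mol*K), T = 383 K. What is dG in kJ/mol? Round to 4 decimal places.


Gibbs: dG = dH - T*dS (consistent units, dS already in kJ/(mol*K)).
T*dS = 383 * -0.2364 = -90.5412
dG = 5.99 - (-90.5412)
dG = 96.5312 kJ/mol, rounded to 4 dp:

96.5312 kJ/mol


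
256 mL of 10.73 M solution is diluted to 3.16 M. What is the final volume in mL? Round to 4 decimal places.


Dilution: M1*V1 = M2*V2, solve for V2.
V2 = M1*V1 / M2
V2 = 10.73 * 256 / 3.16
V2 = 2746.88 / 3.16
V2 = 869.26582278 mL, rounded to 4 dp:

869.2658 mL


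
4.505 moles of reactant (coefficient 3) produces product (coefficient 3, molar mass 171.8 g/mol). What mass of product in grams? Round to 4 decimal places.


Use the coefficient ratio to convert reactant moles to product moles, then multiply by the product's molar mass.
moles_P = moles_R * (coeff_P / coeff_R) = 4.505 * (3/3) = 4.505
mass_P = moles_P * M_P = 4.505 * 171.8
mass_P = 773.959 g, rounded to 4 dp:

773.9590 g


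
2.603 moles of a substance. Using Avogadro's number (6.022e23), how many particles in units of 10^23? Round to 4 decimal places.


N = n * NA, then divide by 1e23 for the requested units.
N / 1e23 = n * 6.022
N / 1e23 = 2.603 * 6.022
N / 1e23 = 15.675266, rounded to 4 dp:

15.6753


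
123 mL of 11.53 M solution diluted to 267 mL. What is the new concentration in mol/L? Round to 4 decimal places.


Dilution: M1*V1 = M2*V2, solve for M2.
M2 = M1*V1 / V2
M2 = 11.53 * 123 / 267
M2 = 1418.19 / 267
M2 = 5.31157303 mol/L, rounded to 4 dp:

5.3116 mol/L


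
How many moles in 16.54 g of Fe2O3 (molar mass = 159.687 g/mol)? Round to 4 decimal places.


n = mass / M
n = 16.54 / 159.687
n = 0.10357762 mol, rounded to 4 dp:

0.1036 mol


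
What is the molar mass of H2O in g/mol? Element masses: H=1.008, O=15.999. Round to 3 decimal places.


M = sum(count * atomic_mass) over atoms.
M = 2*1.008 + 1*15.999
M = 2.016 + 15.999
M = 18.015 g/mol, rounded to 3 dp:

18.015 g/mol


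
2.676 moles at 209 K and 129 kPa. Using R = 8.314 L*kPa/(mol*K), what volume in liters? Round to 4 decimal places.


PV = nRT, solve for V = nRT / P.
nRT = 2.676 * 8.314 * 209 = 4649.8872
V = 4649.8872 / 129
V = 36.04563721 L, rounded to 4 dp:

36.0456 L


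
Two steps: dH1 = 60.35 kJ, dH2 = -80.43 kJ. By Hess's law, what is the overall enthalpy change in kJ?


Hess's law: enthalpy is a state function, so add the step enthalpies.
dH_total = dH1 + dH2 = 60.35 + (-80.43)
dH_total = -20.08 kJ:

-20.08 kJ


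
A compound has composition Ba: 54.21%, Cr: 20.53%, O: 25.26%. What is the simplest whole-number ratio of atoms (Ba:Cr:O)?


Assume 100 g of compound, divide each mass% by atomic mass to get moles, then normalize by the smallest to get a raw atom ratio.
Moles per 100 g: Ba: 54.21/137.327 = 0.3948, Cr: 20.53/51.996 = 0.3948, O: 25.26/15.999 = 1.5788
Raw ratio (divide by min = 0.3948): Ba: 1.0, Cr: 1.0, O: 4.0
Multiply by 1 to clear fractions: Ba: 1.0 ~= 1, Cr: 1.0 ~= 1, O: 4.0 ~= 4
Reduce by GCD to get the simplest whole-number ratio:

1:1:4


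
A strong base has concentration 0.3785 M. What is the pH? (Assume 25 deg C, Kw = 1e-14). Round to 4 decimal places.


A strong base dissociates completely, so [OH-] equals the given concentration.
pOH = -log10([OH-]) = -log10(0.3785) = 0.421934
pH = 14 - pOH = 14 - 0.421934
pH = 13.578066, rounded to 4 dp:

13.5781


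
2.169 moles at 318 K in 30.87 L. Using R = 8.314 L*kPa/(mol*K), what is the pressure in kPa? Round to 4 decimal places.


PV = nRT, solve for P = nRT / V.
nRT = 2.169 * 8.314 * 318 = 5734.515
P = 5734.515 / 30.87
P = 185.76336249 kPa, rounded to 4 dp:

185.7634 kPa


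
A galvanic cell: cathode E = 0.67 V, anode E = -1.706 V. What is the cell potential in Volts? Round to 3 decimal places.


Standard cell potential: E_cell = E_cathode - E_anode.
E_cell = 0.67 - (-1.706)
E_cell = 2.376 V, rounded to 3 dp:

2.376 V


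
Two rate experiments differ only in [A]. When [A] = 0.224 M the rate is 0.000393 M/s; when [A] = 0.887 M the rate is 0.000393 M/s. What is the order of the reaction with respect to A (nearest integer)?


Rate is proportional to [A]^n, so rate2/rate1 = ([A]2/[A]1)^n. Take logs to solve for n.
rate2/rate1 = 0.000393 / 0.000393 = 1.0
[A]2/[A]1 = 0.887 / 0.224 = 3.9598
n = ln(1.0) / ln(3.9598) = 0.0
Nearest integer order:

0


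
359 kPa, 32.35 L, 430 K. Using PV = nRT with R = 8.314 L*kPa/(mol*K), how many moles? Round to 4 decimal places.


PV = nRT, solve for n = PV / (RT).
PV = 359 * 32.35 = 11613.65
RT = 8.314 * 430 = 3575.02
n = 11613.65 / 3575.02
n = 3.24855525 mol, rounded to 4 dp:

3.2486 mol


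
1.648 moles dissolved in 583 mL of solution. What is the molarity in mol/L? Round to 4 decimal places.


Convert volume to liters: V_L = V_mL / 1000.
V_L = 583 / 1000 = 0.583 L
M = n / V_L = 1.648 / 0.583
M = 2.82675815 mol/L, rounded to 4 dp:

2.8268 mol/L


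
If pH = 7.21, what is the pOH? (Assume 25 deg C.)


At 25 deg C, pH + pOH = 14.
pOH = 14 - pH = 14 - 7.21
pOH = 6.79:

6.79


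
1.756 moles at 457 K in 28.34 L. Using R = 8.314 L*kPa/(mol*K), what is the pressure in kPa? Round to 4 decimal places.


PV = nRT, solve for P = nRT / V.
nRT = 1.756 * 8.314 * 457 = 6671.9185
P = 6671.9185 / 28.34
P = 235.42408257 kPa, rounded to 4 dp:

235.4241 kPa


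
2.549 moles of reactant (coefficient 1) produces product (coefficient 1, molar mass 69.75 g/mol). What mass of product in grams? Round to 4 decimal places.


Use the coefficient ratio to convert reactant moles to product moles, then multiply by the product's molar mass.
moles_P = moles_R * (coeff_P / coeff_R) = 2.549 * (1/1) = 2.549
mass_P = moles_P * M_P = 2.549 * 69.75
mass_P = 177.79275 g, rounded to 4 dp:

177.7928 g


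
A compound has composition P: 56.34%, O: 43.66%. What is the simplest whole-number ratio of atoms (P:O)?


Assume 100 g of compound, divide each mass% by atomic mass to get moles, then normalize by the smallest to get a raw atom ratio.
Moles per 100 g: P: 56.34/30.974 = 1.8189, O: 43.66/15.999 = 2.7289
Raw ratio (divide by min = 1.8189): P: 1.0, O: 1.5
Multiply by 2 to clear fractions: P: 2.0 ~= 2, O: 3.001 ~= 3
Reduce by GCD to get the simplest whole-number ratio:

2:3


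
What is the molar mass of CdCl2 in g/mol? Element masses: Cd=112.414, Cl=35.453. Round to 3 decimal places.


M = sum(count * atomic_mass) over atoms.
M = 1*112.414 + 2*35.453
M = 112.414 + 70.906
M = 183.32 g/mol, rounded to 3 dp:

183.320 g/mol


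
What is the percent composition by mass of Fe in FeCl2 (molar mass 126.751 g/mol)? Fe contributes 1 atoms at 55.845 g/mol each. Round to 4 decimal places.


pct = 100 * (n_elem * M_elem) / M_total
mass_contribution = 1 * 55.845 = 55.845 g/mol
pct = 100 * 55.845 / 126.751
pct = 44.05882399 %, rounded to 4 dp:

44.0588 %


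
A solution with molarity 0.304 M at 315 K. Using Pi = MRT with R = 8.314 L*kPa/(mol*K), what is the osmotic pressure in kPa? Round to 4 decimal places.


Osmotic pressure (van't Hoff): Pi = M*R*T.
RT = 8.314 * 315 = 2618.91
Pi = 0.304 * 2618.91
Pi = 796.14864 kPa, rounded to 4 dp:

796.1486 kPa


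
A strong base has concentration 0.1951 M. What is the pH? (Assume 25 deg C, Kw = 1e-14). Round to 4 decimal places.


A strong base dissociates completely, so [OH-] equals the given concentration.
pOH = -log10([OH-]) = -log10(0.1951) = 0.709743
pH = 14 - pOH = 14 - 0.709743
pH = 13.290257, rounded to 4 dp:

13.2903


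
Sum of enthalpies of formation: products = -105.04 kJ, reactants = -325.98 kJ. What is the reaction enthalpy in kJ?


dH_rxn = sum(dH_f products) - sum(dH_f reactants)
dH_rxn = -105.04 - (-325.98)
dH_rxn = 220.94 kJ:

220.94 kJ


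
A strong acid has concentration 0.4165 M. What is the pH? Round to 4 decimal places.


A strong acid dissociates completely, so [H+] equals the given concentration.
pH = -log10([H+]) = -log10(0.4165)
pH = 0.38038499, rounded to 4 dp:

0.3804


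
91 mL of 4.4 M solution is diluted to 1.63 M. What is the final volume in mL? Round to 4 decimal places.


Dilution: M1*V1 = M2*V2, solve for V2.
V2 = M1*V1 / M2
V2 = 4.4 * 91 / 1.63
V2 = 400.4 / 1.63
V2 = 245.64417178 mL, rounded to 4 dp:

245.6442 mL


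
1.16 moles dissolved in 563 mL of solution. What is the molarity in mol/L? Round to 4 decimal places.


Convert volume to liters: V_L = V_mL / 1000.
V_L = 563 / 1000 = 0.563 L
M = n / V_L = 1.16 / 0.563
M = 2.06039076 mol/L, rounded to 4 dp:

2.0604 mol/L


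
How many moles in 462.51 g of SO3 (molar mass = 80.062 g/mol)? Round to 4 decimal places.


n = mass / M
n = 462.51 / 80.062
n = 5.7768979 mol, rounded to 4 dp:

5.7769 mol


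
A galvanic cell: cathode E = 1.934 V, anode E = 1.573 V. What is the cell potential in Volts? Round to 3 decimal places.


Standard cell potential: E_cell = E_cathode - E_anode.
E_cell = 1.934 - (1.573)
E_cell = 0.361 V, rounded to 3 dp:

0.361 V


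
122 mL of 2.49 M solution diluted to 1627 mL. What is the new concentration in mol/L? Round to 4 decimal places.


Dilution: M1*V1 = M2*V2, solve for M2.
M2 = M1*V1 / V2
M2 = 2.49 * 122 / 1627
M2 = 303.78 / 1627
M2 = 0.18671174 mol/L, rounded to 4 dp:

0.1867 mol/L


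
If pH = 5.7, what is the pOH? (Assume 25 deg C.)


At 25 deg C, pH + pOH = 14.
pOH = 14 - pH = 14 - 5.7
pOH = 8.3:

8.30


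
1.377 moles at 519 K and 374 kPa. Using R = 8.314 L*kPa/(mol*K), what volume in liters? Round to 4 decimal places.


PV = nRT, solve for V = nRT / P.
nRT = 1.377 * 8.314 * 519 = 5941.7082
V = 5941.7082 / 374
V = 15.88692032 L, rounded to 4 dp:

15.8869 L


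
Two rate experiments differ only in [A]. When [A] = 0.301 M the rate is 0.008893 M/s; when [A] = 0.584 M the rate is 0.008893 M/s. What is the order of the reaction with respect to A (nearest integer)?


Rate is proportional to [A]^n, so rate2/rate1 = ([A]2/[A]1)^n. Take logs to solve for n.
rate2/rate1 = 0.008893 / 0.008893 = 1.0
[A]2/[A]1 = 0.584 / 0.301 = 1.9402
n = ln(1.0) / ln(1.9402) = 0.0
Nearest integer order:

0


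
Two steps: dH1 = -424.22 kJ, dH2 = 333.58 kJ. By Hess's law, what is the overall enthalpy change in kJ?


Hess's law: enthalpy is a state function, so add the step enthalpies.
dH_total = dH1 + dH2 = -424.22 + (333.58)
dH_total = -90.64 kJ:

-90.64 kJ


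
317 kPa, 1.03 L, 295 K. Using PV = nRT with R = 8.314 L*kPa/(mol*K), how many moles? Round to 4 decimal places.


PV = nRT, solve for n = PV / (RT).
PV = 317 * 1.03 = 326.51
RT = 8.314 * 295 = 2452.63
n = 326.51 / 2452.63
n = 0.13312648 mol, rounded to 4 dp:

0.1331 mol


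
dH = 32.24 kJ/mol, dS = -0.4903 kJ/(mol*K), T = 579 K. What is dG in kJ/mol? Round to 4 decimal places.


Gibbs: dG = dH - T*dS (consistent units, dS already in kJ/(mol*K)).
T*dS = 579 * -0.4903 = -283.8837
dG = 32.24 - (-283.8837)
dG = 316.1237 kJ/mol, rounded to 4 dp:

316.1237 kJ/mol


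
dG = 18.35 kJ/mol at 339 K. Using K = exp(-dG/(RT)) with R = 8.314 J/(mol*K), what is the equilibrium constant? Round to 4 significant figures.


dG is in kJ/mol; multiply by 1000 to match R in J/(mol*K).
RT = 8.314 * 339 = 2818.446 J/mol
exponent = -dG*1000 / (RT) = -(18.35*1000) / 2818.446 = -6.51068
K = exp(-6.51068)
K = 0.0014874679, rounded to 4 significant figures:

0.001487


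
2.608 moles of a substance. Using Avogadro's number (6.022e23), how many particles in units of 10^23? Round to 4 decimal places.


N = n * NA, then divide by 1e23 for the requested units.
N / 1e23 = n * 6.022
N / 1e23 = 2.608 * 6.022
N / 1e23 = 15.705376, rounded to 4 dp:

15.7054


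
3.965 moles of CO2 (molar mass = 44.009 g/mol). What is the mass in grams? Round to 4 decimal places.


mass = n * M
mass = 3.965 * 44.009
mass = 174.495685 g, rounded to 4 dp:

174.4957 g


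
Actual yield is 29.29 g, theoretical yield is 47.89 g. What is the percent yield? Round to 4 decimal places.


% yield = 100 * actual / theoretical
% yield = 100 * 29.29 / 47.89
% yield = 61.16099394 %, rounded to 4 dp:

61.1610 %


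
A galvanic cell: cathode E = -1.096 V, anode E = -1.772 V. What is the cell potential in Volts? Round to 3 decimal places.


Standard cell potential: E_cell = E_cathode - E_anode.
E_cell = -1.096 - (-1.772)
E_cell = 0.676 V, rounded to 3 dp:

0.676 V


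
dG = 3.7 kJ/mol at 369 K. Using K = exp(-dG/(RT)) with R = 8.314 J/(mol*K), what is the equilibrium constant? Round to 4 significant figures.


dG is in kJ/mol; multiply by 1000 to match R in J/(mol*K).
RT = 8.314 * 369 = 3067.866 J/mol
exponent = -dG*1000 / (RT) = -(3.7*1000) / 3067.866 = -1.20605007
K = exp(-1.20605007)
K = 0.29937747, rounded to 4 significant figures:

0.2994


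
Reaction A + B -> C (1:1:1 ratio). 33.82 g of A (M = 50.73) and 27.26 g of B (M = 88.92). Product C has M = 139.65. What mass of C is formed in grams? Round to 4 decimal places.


Find moles of each reactant; the smaller value is the limiting reagent in a 1:1:1 reaction, so moles_C equals moles of the limiter.
n_A = mass_A / M_A = 33.82 / 50.73 = 0.666667 mol
n_B = mass_B / M_B = 27.26 / 88.92 = 0.306568 mol
Limiting reagent: B (smaller), n_limiting = 0.306568 mol
mass_C = n_limiting * M_C = 0.306568 * 139.65
mass_C = 42.8122212 g, rounded to 4 dp:

42.8122 g


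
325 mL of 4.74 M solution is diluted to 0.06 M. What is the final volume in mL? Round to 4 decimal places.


Dilution: M1*V1 = M2*V2, solve for V2.
V2 = M1*V1 / M2
V2 = 4.74 * 325 / 0.06
V2 = 1540.5 / 0.06
V2 = 25675.0 mL, rounded to 4 dp:

25675.0000 mL


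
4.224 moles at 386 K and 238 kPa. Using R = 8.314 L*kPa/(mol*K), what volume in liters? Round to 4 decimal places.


PV = nRT, solve for V = nRT / P.
nRT = 4.224 * 8.314 * 386 = 13555.6777
V = 13555.6777 / 238
V = 56.95662899 L, rounded to 4 dp:

56.9566 L


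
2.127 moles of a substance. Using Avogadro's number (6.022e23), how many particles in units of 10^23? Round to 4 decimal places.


N = n * NA, then divide by 1e23 for the requested units.
N / 1e23 = n * 6.022
N / 1e23 = 2.127 * 6.022
N / 1e23 = 12.808794, rounded to 4 dp:

12.8088


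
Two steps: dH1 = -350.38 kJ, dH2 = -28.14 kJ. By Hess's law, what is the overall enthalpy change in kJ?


Hess's law: enthalpy is a state function, so add the step enthalpies.
dH_total = dH1 + dH2 = -350.38 + (-28.14)
dH_total = -378.52 kJ:

-378.52 kJ


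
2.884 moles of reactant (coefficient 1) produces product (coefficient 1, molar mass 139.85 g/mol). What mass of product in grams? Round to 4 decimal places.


Use the coefficient ratio to convert reactant moles to product moles, then multiply by the product's molar mass.
moles_P = moles_R * (coeff_P / coeff_R) = 2.884 * (1/1) = 2.884
mass_P = moles_P * M_P = 2.884 * 139.85
mass_P = 403.3274 g, rounded to 4 dp:

403.3274 g


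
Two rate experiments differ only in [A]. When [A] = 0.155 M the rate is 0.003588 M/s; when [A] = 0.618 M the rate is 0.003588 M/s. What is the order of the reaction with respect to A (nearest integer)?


Rate is proportional to [A]^n, so rate2/rate1 = ([A]2/[A]1)^n. Take logs to solve for n.
rate2/rate1 = 0.003588 / 0.003588 = 1.0
[A]2/[A]1 = 0.618 / 0.155 = 3.9871
n = ln(1.0) / ln(3.9871) = 0.0
Nearest integer order:

0


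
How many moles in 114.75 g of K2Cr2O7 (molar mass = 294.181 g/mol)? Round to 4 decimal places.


n = mass / M
n = 114.75 / 294.181
n = 0.39006598 mol, rounded to 4 dp:

0.3901 mol


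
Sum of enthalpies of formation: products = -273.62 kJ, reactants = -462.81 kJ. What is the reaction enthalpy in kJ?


dH_rxn = sum(dH_f products) - sum(dH_f reactants)
dH_rxn = -273.62 - (-462.81)
dH_rxn = 189.19 kJ:

189.19 kJ


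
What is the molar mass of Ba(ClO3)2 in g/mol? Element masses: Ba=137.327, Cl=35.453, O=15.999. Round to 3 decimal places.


M = sum(count * atomic_mass) over atoms.
M = 1*137.327 + 2*35.453 + 6*15.999
M = 137.327 + 70.906 + 95.994
M = 304.227 g/mol, rounded to 3 dp:

304.227 g/mol


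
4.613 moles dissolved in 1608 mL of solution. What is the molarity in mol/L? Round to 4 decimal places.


Convert volume to liters: V_L = V_mL / 1000.
V_L = 1608 / 1000 = 1.608 L
M = n / V_L = 4.613 / 1.608
M = 2.86878109 mol/L, rounded to 4 dp:

2.8688 mol/L


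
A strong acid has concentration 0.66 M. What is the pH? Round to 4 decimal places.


A strong acid dissociates completely, so [H+] equals the given concentration.
pH = -log10([H+]) = -log10(0.66)
pH = 0.18045606, rounded to 4 dp:

0.1805


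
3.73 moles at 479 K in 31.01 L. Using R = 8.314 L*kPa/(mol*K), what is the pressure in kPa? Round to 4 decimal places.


PV = nRT, solve for P = nRT / V.
nRT = 3.73 * 8.314 * 479 = 14854.3744
P = 14854.3744 / 31.01
P = 479.01884553 kPa, rounded to 4 dp:

479.0188 kPa


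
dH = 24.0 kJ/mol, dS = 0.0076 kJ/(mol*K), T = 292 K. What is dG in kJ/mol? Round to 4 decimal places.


Gibbs: dG = dH - T*dS (consistent units, dS already in kJ/(mol*K)).
T*dS = 292 * 0.0076 = 2.2192
dG = 24.0 - (2.2192)
dG = 21.7808 kJ/mol, rounded to 4 dp:

21.7808 kJ/mol


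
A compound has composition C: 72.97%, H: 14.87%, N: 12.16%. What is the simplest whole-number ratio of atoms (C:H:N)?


Assume 100 g of compound, divide each mass% by atomic mass to get moles, then normalize by the smallest to get a raw atom ratio.
Moles per 100 g: C: 72.97/12.011 = 6.0753, H: 14.87/1.008 = 14.752, N: 12.16/14.007 = 0.8681
Raw ratio (divide by min = 0.8681): C: 6.998, H: 16.993, N: 1.0
Multiply by 1 to clear fractions: C: 6.998 ~= 7, H: 16.993 ~= 17, N: 1.0 ~= 1
Reduce by GCD to get the simplest whole-number ratio:

7:17:1


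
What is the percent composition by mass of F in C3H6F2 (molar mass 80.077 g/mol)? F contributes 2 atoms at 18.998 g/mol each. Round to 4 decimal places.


pct = 100 * (n_elem * M_elem) / M_total
mass_contribution = 2 * 18.998 = 37.996 g/mol
pct = 100 * 37.996 / 80.077
pct = 47.44933002 %, rounded to 4 dp:

47.4493 %


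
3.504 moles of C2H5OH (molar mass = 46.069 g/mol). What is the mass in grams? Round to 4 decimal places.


mass = n * M
mass = 3.504 * 46.069
mass = 161.425776 g, rounded to 4 dp:

161.4258 g


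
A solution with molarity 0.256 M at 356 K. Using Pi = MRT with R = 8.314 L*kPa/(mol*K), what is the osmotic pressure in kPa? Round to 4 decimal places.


Osmotic pressure (van't Hoff): Pi = M*R*T.
RT = 8.314 * 356 = 2959.784
Pi = 0.256 * 2959.784
Pi = 757.704704 kPa, rounded to 4 dp:

757.7047 kPa


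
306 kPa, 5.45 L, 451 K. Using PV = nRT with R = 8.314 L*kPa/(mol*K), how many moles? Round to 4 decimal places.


PV = nRT, solve for n = PV / (RT).
PV = 306 * 5.45 = 1667.7
RT = 8.314 * 451 = 3749.614
n = 1667.7 / 3749.614
n = 0.44476578 mol, rounded to 4 dp:

0.4448 mol


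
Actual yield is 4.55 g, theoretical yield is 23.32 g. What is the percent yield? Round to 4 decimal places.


% yield = 100 * actual / theoretical
% yield = 100 * 4.55 / 23.32
% yield = 19.51114923 %, rounded to 4 dp:

19.5111 %


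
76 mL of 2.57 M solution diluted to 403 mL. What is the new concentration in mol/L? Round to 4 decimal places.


Dilution: M1*V1 = M2*V2, solve for M2.
M2 = M1*V1 / V2
M2 = 2.57 * 76 / 403
M2 = 195.32 / 403
M2 = 0.48466501 mol/L, rounded to 4 dp:

0.4847 mol/L


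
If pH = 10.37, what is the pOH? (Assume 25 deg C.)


At 25 deg C, pH + pOH = 14.
pOH = 14 - pH = 14 - 10.37
pOH = 3.63:

3.63


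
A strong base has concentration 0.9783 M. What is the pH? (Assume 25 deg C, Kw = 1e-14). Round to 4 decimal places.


A strong base dissociates completely, so [OH-] equals the given concentration.
pOH = -log10([OH-]) = -log10(0.9783) = 0.009528
pH = 14 - pOH = 14 - 0.009528
pH = 13.990472, rounded to 4 dp:

13.9905
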